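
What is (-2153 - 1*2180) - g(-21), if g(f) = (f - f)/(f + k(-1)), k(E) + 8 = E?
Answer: -4333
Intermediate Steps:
k(E) = -8 + E
g(f) = 0 (g(f) = (f - f)/(f + (-8 - 1)) = 0/(f - 9) = 0/(-9 + f) = 0)
(-2153 - 1*2180) - g(-21) = (-2153 - 1*2180) - 1*0 = (-2153 - 2180) + 0 = -4333 + 0 = -4333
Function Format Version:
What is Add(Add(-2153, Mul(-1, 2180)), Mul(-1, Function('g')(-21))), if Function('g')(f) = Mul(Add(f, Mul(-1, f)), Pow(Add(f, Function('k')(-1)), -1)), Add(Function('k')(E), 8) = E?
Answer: -4333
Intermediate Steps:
Function('k')(E) = Add(-8, E)
Function('g')(f) = 0 (Function('g')(f) = Mul(Add(f, Mul(-1, f)), Pow(Add(f, Add(-8, -1)), -1)) = Mul(0, Pow(Add(f, -9), -1)) = Mul(0, Pow(Add(-9, f), -1)) = 0)
Add(Add(-2153, Mul(-1, 2180)), Mul(-1, Function('g')(-21))) = Add(Add(-2153, Mul(-1, 2180)), Mul(-1, 0)) = Add(Add(-2153, -2180), 0) = Add(-4333, 0) = -4333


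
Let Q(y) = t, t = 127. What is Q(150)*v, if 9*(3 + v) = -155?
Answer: -23114/9 ≈ -2568.2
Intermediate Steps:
v = -182/9 (v = -3 + (⅑)*(-155) = -3 - 155/9 = -182/9 ≈ -20.222)
Q(y) = 127
Q(150)*v = 127*(-182/9) = -23114/9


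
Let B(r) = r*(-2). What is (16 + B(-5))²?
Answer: 676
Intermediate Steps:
B(r) = -2*r
(16 + B(-5))² = (16 - 2*(-5))² = (16 + 10)² = 26² = 676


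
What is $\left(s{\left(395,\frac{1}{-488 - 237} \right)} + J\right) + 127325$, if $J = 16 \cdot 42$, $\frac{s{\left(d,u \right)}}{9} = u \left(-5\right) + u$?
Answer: $\frac{92797861}{725} \approx 1.28 \cdot 10^{5}$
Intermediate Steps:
$s{\left(d,u \right)} = - 36 u$ ($s{\left(d,u \right)} = 9 \left(u \left(-5\right) + u\right) = 9 \left(- 5 u + u\right) = 9 \left(- 4 u\right) = - 36 u$)
$J = 672$
$\left(s{\left(395,\frac{1}{-488 - 237} \right)} + J\right) + 127325 = \left(- \frac{36}{-488 - 237} + 672\right) + 127325 = \left(- \frac{36}{-725} + 672\right) + 127325 = \left(\left(-36\right) \left(- \frac{1}{725}\right) + 672\right) + 127325 = \left(\frac{36}{725} + 672\right) + 127325 = \frac{487236}{725} + 127325 = \frac{92797861}{725}$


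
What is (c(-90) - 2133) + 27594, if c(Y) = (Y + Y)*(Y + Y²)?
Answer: -1416339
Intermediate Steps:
c(Y) = 2*Y*(Y + Y²) (c(Y) = (2*Y)*(Y + Y²) = 2*Y*(Y + Y²))
(c(-90) - 2133) + 27594 = (2*(-90)²*(1 - 90) - 2133) + 27594 = (2*8100*(-89) - 2133) + 27594 = (-1441800 - 2133) + 27594 = -1443933 + 27594 = -1416339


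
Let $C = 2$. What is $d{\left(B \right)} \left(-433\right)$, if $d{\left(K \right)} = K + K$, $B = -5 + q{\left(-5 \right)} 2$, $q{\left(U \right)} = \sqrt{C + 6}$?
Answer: $4330 - 3464 \sqrt{2} \approx -568.84$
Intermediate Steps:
$q{\left(U \right)} = 2 \sqrt{2}$ ($q{\left(U \right)} = \sqrt{2 + 6} = \sqrt{8} = 2 \sqrt{2}$)
$B = -5 + 4 \sqrt{2}$ ($B = -5 + 2 \sqrt{2} \cdot 2 = -5 + 4 \sqrt{2} \approx 0.65685$)
$d{\left(K \right)} = 2 K$
$d{\left(B \right)} \left(-433\right) = 2 \left(-5 + 4 \sqrt{2}\right) \left(-433\right) = \left(-10 + 8 \sqrt{2}\right) \left(-433\right) = 4330 - 3464 \sqrt{2}$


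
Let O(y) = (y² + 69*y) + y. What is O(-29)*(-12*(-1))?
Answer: -14268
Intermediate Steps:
O(y) = y² + 70*y
O(-29)*(-12*(-1)) = (-29*(70 - 29))*(-12*(-1)) = -29*41*12 = -1189*12 = -14268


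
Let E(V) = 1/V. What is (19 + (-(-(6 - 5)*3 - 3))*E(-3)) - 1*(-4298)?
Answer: 4315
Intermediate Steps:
(19 + (-(-(6 - 5)*3 - 3))*E(-3)) - 1*(-4298) = (19 - (-(6 - 5)*3 - 3)/(-3)) - 1*(-4298) = (19 - (-1*1*3 - 3)*(-⅓)) + 4298 = (19 - (-1*3 - 3)*(-⅓)) + 4298 = (19 - (-3 - 3)*(-⅓)) + 4298 = (19 - 1*(-6)*(-⅓)) + 4298 = (19 + 6*(-⅓)) + 4298 = (19 - 2) + 4298 = 17 + 4298 = 4315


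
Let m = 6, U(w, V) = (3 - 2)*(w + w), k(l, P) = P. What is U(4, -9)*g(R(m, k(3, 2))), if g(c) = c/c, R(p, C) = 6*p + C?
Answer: 8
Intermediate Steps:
U(w, V) = 2*w (U(w, V) = 1*(2*w) = 2*w)
R(p, C) = C + 6*p
g(c) = 1
U(4, -9)*g(R(m, k(3, 2))) = (2*4)*1 = 8*1 = 8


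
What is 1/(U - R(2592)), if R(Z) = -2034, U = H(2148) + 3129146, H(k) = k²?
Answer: 1/7745084 ≈ 1.2911e-7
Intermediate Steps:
U = 7743050 (U = 2148² + 3129146 = 4613904 + 3129146 = 7743050)
1/(U - R(2592)) = 1/(7743050 - 1*(-2034)) = 1/(7743050 + 2034) = 1/7745084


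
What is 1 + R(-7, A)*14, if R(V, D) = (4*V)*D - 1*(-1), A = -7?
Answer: 2759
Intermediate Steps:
R(V, D) = 1 + 4*D*V (R(V, D) = 4*D*V + 1 = 1 + 4*D*V)
1 + R(-7, A)*14 = 1 + (1 + 4*(-7)*(-7))*14 = 1 + (1 + 196)*14 = 1 + 197*14 = 1 + 2758 = 2759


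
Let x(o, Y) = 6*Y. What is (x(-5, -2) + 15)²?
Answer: 9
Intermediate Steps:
(x(-5, -2) + 15)² = (6*(-2) + 15)² = (-12 + 15)² = 3² = 9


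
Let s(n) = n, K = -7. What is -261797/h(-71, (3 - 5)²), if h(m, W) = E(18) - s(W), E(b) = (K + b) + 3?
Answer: -261797/10 ≈ -26180.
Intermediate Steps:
E(b) = -4 + b (E(b) = (-7 + b) + 3 = -4 + b)
h(m, W) = 14 - W (h(m, W) = (-4 + 18) - W = 14 - W)
-261797/h(-71, (3 - 5)²) = -261797/(14 - (3 - 5)²) = -261797/(14 - 1*(-2)²) = -261797/(14 - 1*4) = -261797/(14 - 4) = -261797/10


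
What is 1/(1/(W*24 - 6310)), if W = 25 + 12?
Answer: -5422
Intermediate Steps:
W = 37
1/(1/(W*24 - 6310)) = 1/(1/(37*24 - 6310)) = 1/(1/(888 - 6310)) = 1/(1/(-5422)) = 1/(-1/5422) = -5422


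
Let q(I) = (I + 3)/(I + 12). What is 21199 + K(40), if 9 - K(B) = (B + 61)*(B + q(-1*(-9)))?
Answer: 119772/7 ≈ 17110.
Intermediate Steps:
q(I) = (3 + I)/(12 + I)
K(B) = 9 - (61 + B)*(4/7 + B) (K(B) = 9 - (B + 61)*(B + (3 - 1*(-9))/(12 - 1*(-9))) = 9 - (61 + B)*(B + (3 + 9)/(12 + 9)) = 9 - (61 + B)*(B + 12/21) = 9 - (61 + B)*(B + (1/21)*12) = 9 - (61 + B)*(B + 4/7) = 9 - (61 + B)*(4/7 + B))
21199 + K(40) = 21199 + (-181/7 - 1*40² - 431/7*40) = 21199 + (-181/7 - 1*1600 - 17240/7) = 21199 + (-181/7 - 1600 - 17240/7) = 21199 - 28621/7 = 119772/7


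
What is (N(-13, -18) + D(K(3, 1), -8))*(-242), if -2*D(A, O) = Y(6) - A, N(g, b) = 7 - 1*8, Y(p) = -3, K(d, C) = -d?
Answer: 242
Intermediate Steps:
N(g, b) = -1 (N(g, b) = 7 - 8 = -1)
D(A, O) = 3/2 + A/2 (D(A, O) = -(-3 - A)/2 = 3/2 + A/2)
(N(-13, -18) + D(K(3, 1), -8))*(-242) = (-1 + (3/2 + (-1*3)/2))*(-242) = (-1 + (3/2 + (1/2)*(-3)))*(-242) = (-1 + (3/2 - 3/2))*(-242) = (-1 + 0)*(-242) = -1*(-242) = 242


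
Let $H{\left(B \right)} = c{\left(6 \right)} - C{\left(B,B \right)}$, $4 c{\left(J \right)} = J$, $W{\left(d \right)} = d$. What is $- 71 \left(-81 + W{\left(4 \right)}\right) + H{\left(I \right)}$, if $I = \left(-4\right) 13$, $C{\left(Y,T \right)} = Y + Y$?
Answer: $\frac{11145}{2} \approx 5572.5$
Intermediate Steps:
$C{\left(Y,T \right)} = 2 Y$
$c{\left(J \right)} = \frac{J}{4}$
$I = -52$
$H{\left(B \right)} = \frac{3}{2} - 2 B$ ($H{\left(B \right)} = \frac{1}{4} \cdot 6 - 2 B = \frac{3}{2} - 2 B$)
$- 71 \left(-81 + W{\left(4 \right)}\right) + H{\left(I \right)} = - 71 \left(-81 + 4\right) + \left(\frac{3}{2} - -104\right) = \left(-71\right) \left(-77\right) + \left(\frac{3}{2} + 104\right) = 5467 + \frac{211}{2} = \frac{11145}{2}$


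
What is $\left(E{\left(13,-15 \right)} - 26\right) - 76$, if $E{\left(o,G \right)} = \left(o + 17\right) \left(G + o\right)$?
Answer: $-162$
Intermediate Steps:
$E{\left(o,G \right)} = \left(17 + o\right) \left(G + o\right)$
$\left(E{\left(13,-15 \right)} - 26\right) - 76 = \left(\left(13^{2} + 17 \left(-15\right) + 17 \cdot 13 - 195\right) - 26\right) - 76 = \left(\left(169 - 255 + 221 - 195\right) - 26\right) - 76 = \left(-60 - 26\right) - 76 = -86 - 76 = -162$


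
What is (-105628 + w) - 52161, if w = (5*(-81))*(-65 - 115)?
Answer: -84889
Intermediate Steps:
w = 72900 (w = -405*(-180) = 72900)
(-105628 + w) - 52161 = (-105628 + 72900) - 52161 = -32728 - 52161 = -84889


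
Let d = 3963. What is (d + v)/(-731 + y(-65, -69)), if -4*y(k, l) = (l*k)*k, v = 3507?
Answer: 29880/288601 ≈ 0.10353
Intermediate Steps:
y(k, l) = -l*k**2/4 (y(k, l) = -l*k*k/4 = -k*l*k/4 = -l*k**2/4)
(d + v)/(-731 + y(-65, -69)) = (3963 + 3507)/(-731 - 1/4*(-69)*(-65)**2) = 7470/(-731 - 1/4*(-69)*4225) = 7470/(-731 + 291525/4) = 7470/(288601/4) = 7470*(4/288601) = 29880/288601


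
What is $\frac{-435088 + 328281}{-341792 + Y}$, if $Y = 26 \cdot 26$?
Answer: $\frac{106807}{341116} \approx 0.31311$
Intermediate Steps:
$Y = 676$
$\frac{-435088 + 328281}{-341792 + Y} = \frac{-435088 + 328281}{-341792 + 676} = - \frac{106807}{-341116} = \left(-106807\right) \left(- \frac{1}{341116}\right) = \frac{106807}{341116}$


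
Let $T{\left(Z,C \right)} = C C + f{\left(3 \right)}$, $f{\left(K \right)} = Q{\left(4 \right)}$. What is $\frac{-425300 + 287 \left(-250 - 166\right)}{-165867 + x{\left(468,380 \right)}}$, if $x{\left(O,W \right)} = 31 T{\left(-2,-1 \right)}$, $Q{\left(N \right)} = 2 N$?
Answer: $\frac{45391}{13799} \approx 3.2894$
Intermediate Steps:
$f{\left(K \right)} = 8$ ($f{\left(K \right)} = 2 \cdot 4 = 8$)
$T{\left(Z,C \right)} = 8 + C^{2}$ ($T{\left(Z,C \right)} = C C + 8 = C^{2} + 8 = 8 + C^{2}$)
$x{\left(O,W \right)} = 279$ ($x{\left(O,W \right)} = 31 \left(8 + \left(-1\right)^{2}\right) = 31 \left(8 + 1\right) = 31 \cdot 9 = 279$)
$\frac{-425300 + 287 \left(-250 - 166\right)}{-165867 + x{\left(468,380 \right)}} = \frac{-425300 + 287 \left(-250 - 166\right)}{-165867 + 279} = \frac{-425300 + 287 \left(-416\right)}{-165588} = \left(-425300 - 119392\right) \left(- \frac{1}{165588}\right) = \left(-544692\right) \left(- \frac{1}{165588}\right) = \frac{45391}{13799}$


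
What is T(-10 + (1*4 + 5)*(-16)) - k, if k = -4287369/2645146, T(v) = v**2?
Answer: 62736569905/2645146 ≈ 23718.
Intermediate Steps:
k = -4287369/2645146 (k = -4287369*1/2645146 = -4287369/2645146 ≈ -1.6208)
T(-10 + (1*4 + 5)*(-16)) - k = (-10 + (1*4 + 5)*(-16))**2 - 1*(-4287369/2645146) = (-10 + (4 + 5)*(-16))**2 + 4287369/2645146 = (-10 + 9*(-16))**2 + 4287369/2645146 = (-10 - 144)**2 + 4287369/2645146 = (-154)**2 + 4287369/2645146 = 23716 + 4287369/2645146 = 62736569905/2645146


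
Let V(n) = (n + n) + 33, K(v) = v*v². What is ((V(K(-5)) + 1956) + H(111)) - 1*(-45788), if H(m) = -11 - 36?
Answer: 47480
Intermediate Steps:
K(v) = v³
H(m) = -47
V(n) = 33 + 2*n (V(n) = 2*n + 33 = 33 + 2*n)
((V(K(-5)) + 1956) + H(111)) - 1*(-45788) = (((33 + 2*(-5)³) + 1956) - 47) - 1*(-45788) = (((33 + 2*(-125)) + 1956) - 47) + 45788 = (((33 - 250) + 1956) - 47) + 45788 = ((-217 + 1956) - 47) + 45788 = (1739 - 47) + 45788 = 1692 + 45788 = 47480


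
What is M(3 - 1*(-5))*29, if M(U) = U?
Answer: 232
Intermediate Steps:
M(3 - 1*(-5))*29 = (3 - 1*(-5))*29 = (3 + 5)*29 = 8*29 = 232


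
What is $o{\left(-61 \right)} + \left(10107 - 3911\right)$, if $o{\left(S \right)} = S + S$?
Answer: $6074$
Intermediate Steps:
$o{\left(S \right)} = 2 S$
$o{\left(-61 \right)} + \left(10107 - 3911\right) = 2 \left(-61\right) + \left(10107 - 3911\right) = -122 + \left(10107 - 3911\right) = -122 + 6196 = 6074$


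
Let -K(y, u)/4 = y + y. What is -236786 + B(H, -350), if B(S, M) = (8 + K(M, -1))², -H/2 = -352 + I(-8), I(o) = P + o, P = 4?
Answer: 7648078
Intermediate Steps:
K(y, u) = -8*y (K(y, u) = -4*(y + y) = -8*y)
I(o) = 4 + o
H = 712 (H = -2*(-352 + (4 - 8)) = -2*(-352 - 4) = -2*(-356) = 712)
B(S, M) = (8 - 8*M)²
-236786 + B(H, -350) = -236786 + 64*(-1 - 350)² = -236786 + 64*(-351)² = -236786 + 64*123201 = -236786 + 7884864 = 7648078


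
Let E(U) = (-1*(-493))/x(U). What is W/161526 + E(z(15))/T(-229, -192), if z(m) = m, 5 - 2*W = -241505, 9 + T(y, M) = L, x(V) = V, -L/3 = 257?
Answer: 222200197/314975700 ≈ 0.70545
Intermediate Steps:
L = -771 (L = -3*257 = -771)
T(y, M) = -780 (T(y, M) = -9 - 771 = -780)
W = 120755 (W = 5/2 - ½*(-241505) = 5/2 + 241505/2 = 120755)
E(U) = 493/U (E(U) = (-1*(-493))/U = 493/U)
W/161526 + E(z(15))/T(-229, -192) = 120755/161526 + (493/15)/(-780) = 120755*(1/161526) + (493*(1/15))*(-1/780) = 120755/161526 + (493/15)*(-1/780) = 120755/161526 - 493/11700 = 222200197/314975700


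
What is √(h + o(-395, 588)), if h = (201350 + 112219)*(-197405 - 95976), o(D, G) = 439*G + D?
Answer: 2*I*√22998732263 ≈ 3.0331e+5*I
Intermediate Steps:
o(D, G) = D + 439*G
h = -91995186789 (h = 313569*(-293381) = -91995186789)
√(h + o(-395, 588)) = √(-91995186789 + (-395 + 439*588)) = √(-91995186789 + (-395 + 258132)) = √(-91995186789 + 257737) = √(-91994929052) = 2*I*√22998732263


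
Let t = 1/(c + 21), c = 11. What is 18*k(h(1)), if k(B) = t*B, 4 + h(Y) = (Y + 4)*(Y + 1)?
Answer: 27/8 ≈ 3.3750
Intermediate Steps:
h(Y) = -4 + (1 + Y)*(4 + Y) (h(Y) = -4 + (Y + 4)*(Y + 1) = -4 + (4 + Y)*(1 + Y) = -4 + (1 + Y)*(4 + Y))
t = 1/32 (t = 1/(11 + 21) = 1/32 ≈ 0.031250)
k(B) = B/32
18*k(h(1)) = 18*((1*(5 + 1))/32) = 18*((1*6)/32) = 18*((1/32)*6) = 18*(3/16) = 27/8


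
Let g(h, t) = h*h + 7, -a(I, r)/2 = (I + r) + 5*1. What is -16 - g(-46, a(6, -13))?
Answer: -2139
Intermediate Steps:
a(I, r) = -10 - 2*I - 2*r (a(I, r) = -2*((I + r) + 5*1) = -2*((I + r) + 5) = -2*(5 + I + r) = -10 - 2*I - 2*r)
g(h, t) = 7 + h² (g(h, t) = h² + 7 = 7 + h²)
-16 - g(-46, a(6, -13)) = -16 - (7 + (-46)²) = -16 - (7 + 2116) = -16 - 1*2123 = -16 - 2123 = -2139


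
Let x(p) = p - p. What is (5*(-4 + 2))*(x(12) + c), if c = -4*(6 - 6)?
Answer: 0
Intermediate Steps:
x(p) = 0
c = 0 (c = -4*0 = 0)
(5*(-4 + 2))*(x(12) + c) = (5*(-4 + 2))*(0 + 0) = (5*(-2))*0 = -10*0 = 0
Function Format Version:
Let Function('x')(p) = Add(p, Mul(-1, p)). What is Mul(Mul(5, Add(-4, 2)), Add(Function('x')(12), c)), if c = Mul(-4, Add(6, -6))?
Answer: 0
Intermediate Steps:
Function('x')(p) = 0
c = 0 (c = Mul(-4, 0) = 0)
Mul(Mul(5, Add(-4, 2)), Add(Function('x')(12), c)) = Mul(Mul(5, Add(-4, 2)), Add(0, 0)) = Mul(Mul(5, -2), 0) = Mul(-10, 0) = 0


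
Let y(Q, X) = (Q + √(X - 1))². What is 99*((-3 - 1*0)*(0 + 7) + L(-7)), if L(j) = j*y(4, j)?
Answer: -7623 - 11088*I*√2 ≈ -7623.0 - 15681.0*I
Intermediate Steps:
y(Q, X) = (Q + √(-1 + X))²
L(j) = j*(4 + √(-1 + j))²
99*((-3 - 1*0)*(0 + 7) + L(-7)) = 99*((-3 - 1*0)*(0 + 7) - 7*(4 + √(-1 - 7))²) = 99*((-3 + 0)*7 - 7*(4 + √(-8))²) = 99*(-3*7 - 7*(4 + 2*I*√2)²) = 99*(-21 - 7*(4 + 2*I*√2)²) = -2079 - 693*(4 + 2*I*√2)²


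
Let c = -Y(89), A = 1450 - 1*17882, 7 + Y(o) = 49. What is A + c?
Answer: -16474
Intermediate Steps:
Y(o) = 42 (Y(o) = -7 + 49 = 42)
A = -16432 (A = 1450 - 17882 = -16432)
c = -42 (c = -1*42 = -42)
A + c = -16432 - 42 = -16474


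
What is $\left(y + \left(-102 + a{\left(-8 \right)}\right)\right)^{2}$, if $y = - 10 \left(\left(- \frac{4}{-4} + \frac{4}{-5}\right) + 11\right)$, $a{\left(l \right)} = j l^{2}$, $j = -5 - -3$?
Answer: $116964$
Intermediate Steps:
$j = -2$ ($j = -5 + 3 = -2$)
$a{\left(l \right)} = - 2 l^{2}$
$y = -112$ ($y = - 10 \left(\left(\left(-4\right) \left(- \frac{1}{4}\right) + 4 \left(- \frac{1}{5}\right)\right) + 11\right) = - 10 \left(\left(1 - \frac{4}{5}\right) + 11\right) = - 10 \left(\frac{1}{5} + 11\right) = \left(-10\right) \frac{56}{5} = -112$)
$\left(y + \left(-102 + a{\left(-8 \right)}\right)\right)^{2} = \left(-112 - \left(102 + 2 \left(-8\right)^{2}\right)\right)^{2} = \left(-112 - 230\right)^{2} = \left(-342\right)^{2} = 116964$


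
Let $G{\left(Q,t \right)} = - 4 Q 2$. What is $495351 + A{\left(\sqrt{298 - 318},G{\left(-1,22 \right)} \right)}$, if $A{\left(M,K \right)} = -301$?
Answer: $495050$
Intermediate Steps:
$G{\left(Q,t \right)} = - 8 Q$
$495351 + A{\left(\sqrt{298 - 318},G{\left(-1,22 \right)} \right)} = 495351 - 301 = 495050$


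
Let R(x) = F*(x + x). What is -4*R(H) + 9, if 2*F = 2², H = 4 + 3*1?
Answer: -103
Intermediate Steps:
H = 7 (H = 4 + 3 = 7)
F = 2 (F = (½)*2² = (½)*4 = 2)
R(x) = 4*x (R(x) = 2*(x + x) = 2*(2*x) = 4*x)
-4*R(H) + 9 = -16*7 + 9 = -4*28 + 9 = -112 + 9 = -103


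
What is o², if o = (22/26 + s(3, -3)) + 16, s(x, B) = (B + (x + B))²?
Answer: 112896/169 ≈ 668.02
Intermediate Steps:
s(x, B) = (x + 2*B)² (s(x, B) = (B + (B + x))² = (x + 2*B)²)
o = 336/13 (o = (22/26 + (3 + 2*(-3))²) + 16 = (22*(1/26) + (3 - 6)²) + 16 = (11/13 + (-3)²) + 16 = (11/13 + 9) + 16 = 128/13 + 16 = 336/13 ≈ 25.846)
o² = (336/13)² = 112896/169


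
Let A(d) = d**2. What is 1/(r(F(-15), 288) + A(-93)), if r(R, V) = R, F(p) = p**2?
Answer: 1/8874 ≈ 0.00011269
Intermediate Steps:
1/(r(F(-15), 288) + A(-93)) = 1/((-15)**2 + (-93)**2) = 1/(225 + 8649) = 1/8874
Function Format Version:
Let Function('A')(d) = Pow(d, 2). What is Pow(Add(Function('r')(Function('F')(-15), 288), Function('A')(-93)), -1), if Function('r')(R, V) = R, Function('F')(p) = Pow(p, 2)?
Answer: Rational(1, 8874) ≈ 0.00011269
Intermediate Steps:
Pow(Add(Function('r')(Function('F')(-15), 288), Function('A')(-93)), -1) = Pow(Add(Pow(-15, 2), Pow(-93, 2)), -1) = Pow(Add(225, 8649), -1) = Pow(8874, -1) = Rational(1, 8874)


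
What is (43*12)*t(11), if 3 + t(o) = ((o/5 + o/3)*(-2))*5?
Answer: -31820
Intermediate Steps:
t(o) = -3 - 16*o/3 (t(o) = -3 + ((o/5 + o/3)*(-2))*5 = -3 + ((8*o/15)*(-2))*5 = -3 - 16*o/15*5 = -3 - 16*o/3)
(43*12)*t(11) = (43*12)*(-3 - 16/3*11) = 516*(-3 - 176/3) = 516*(-185/3) = -31820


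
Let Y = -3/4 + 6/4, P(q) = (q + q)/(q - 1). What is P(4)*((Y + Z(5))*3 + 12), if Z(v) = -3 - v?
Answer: -26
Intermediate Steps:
P(q) = 2*q/(-1 + q) (P(q) = (2*q)/(-1 + q) = 2*q/(-1 + q))
Y = 3/4 (Y = -3*1/4 + 6*(1/4) = -3/4 + 3/2 = 3/4 ≈ 0.75000)
P(4)*((Y + Z(5))*3 + 12) = (2*4/(-1 + 4))*((3/4 + (-3 - 1*5))*3 + 12) = (2*4/3)*((3/4 + (-3 - 5))*3 + 12) = (2*4*(1/3))*((3/4 - 8)*3 + 12) = 8*(-29/4*3 + 12)/3 = 8*(-87/4 + 12)/3 = (8/3)*(-39/4) = -26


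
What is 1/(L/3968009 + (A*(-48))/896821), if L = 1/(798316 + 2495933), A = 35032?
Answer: -113814505485858387/213401769468668285 ≈ -0.53333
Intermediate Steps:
L = 1/3294249 ≈ 3.0356e-7
1/(L/3968009 + (A*(-48))/896821) = 1/((1/3294249)/3968009 + (35032*(-48))/896821) = 1/((1/3294249)*(1/3968009) - 1681536*1/896821) = 1/(1/13071609680241 - 1681536/896821) = 1/(-213401769468668285/113814505485858387) = -113814505485858387/213401769468668285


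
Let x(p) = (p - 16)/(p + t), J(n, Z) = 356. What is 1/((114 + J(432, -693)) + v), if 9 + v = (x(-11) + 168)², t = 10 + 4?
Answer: 1/25742 ≈ 3.8847e-5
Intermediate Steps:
t = 14
x(p) = (-16 + p)/(14 + p) (x(p) = (p - 16)/(p + 14) = (-16 + p)/(14 + p))
v = 25272 (v = -9 + ((-16 - 11)/(14 - 11) + 168)² = -9 + (-27/3 + 168)² = -9 + ((⅓)*(-27) + 168)² = -9 + (-9 + 168)² = -9 + 159² = -9 + 25281 = 25272)
1/((114 + J(432, -693)) + v) = 1/((114 + 356) + 25272) = 1/(470 + 25272) = 1/25742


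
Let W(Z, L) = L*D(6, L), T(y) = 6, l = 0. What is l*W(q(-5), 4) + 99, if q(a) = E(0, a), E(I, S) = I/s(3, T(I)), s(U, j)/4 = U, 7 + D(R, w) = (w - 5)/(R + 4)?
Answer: 99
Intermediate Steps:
D(R, w) = -7 + (-5 + w)/(4 + R) (D(R, w) = -7 + (w - 5)/(R + 4) = -7 + (-5 + w)/(4 + R))
s(U, j) = 4*U
E(I, S) = I/12 (E(I, S) = I/((4*3)) = I/12)
q(a) = 0 (q(a) = (1/12)*0 = 0)
W(Z, L) = L*(-15/2 + L/10) (W(Z, L) = L*((-33 + L - 7*6)/(4 + 6)) = L*((-33 + L - 42)/10) = L*((-75 + L)/10) = L*(-15/2 + L/10))
l*W(q(-5), 4) + 99 = 0*((⅒)*4*(-75 + 4)) + 99 = 0*((⅒)*4*(-71)) + 99 = 0*(-142/5) + 99 = 0 + 99 = 99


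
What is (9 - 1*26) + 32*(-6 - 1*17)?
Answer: -753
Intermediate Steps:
(9 - 1*26) + 32*(-6 - 1*17) = (9 - 26) + 32*(-6 - 17) = -17 + 32*(-23) = -17 - 736 = -753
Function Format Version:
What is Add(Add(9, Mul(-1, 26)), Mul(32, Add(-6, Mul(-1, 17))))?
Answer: -753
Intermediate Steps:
Add(Add(9, Mul(-1, 26)), Mul(32, Add(-6, Mul(-1, 17)))) = Add(Add(9, -26), Mul(32, Add(-6, -17))) = Add(-17, Mul(32, -23)) = Add(-17, -736) = -753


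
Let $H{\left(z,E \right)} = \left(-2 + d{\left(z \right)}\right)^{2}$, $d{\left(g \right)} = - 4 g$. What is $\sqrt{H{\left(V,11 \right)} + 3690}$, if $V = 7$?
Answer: $3 \sqrt{510} \approx 67.75$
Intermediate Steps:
$H{\left(z,E \right)} = \left(-2 - 4 z\right)^{2}$
$\sqrt{H{\left(V,11 \right)} + 3690} = \sqrt{4 \left(1 + 2 \cdot 7\right)^{2} + 3690} = \sqrt{4 \left(1 + 14\right)^{2} + 3690} = \sqrt{4 \cdot 15^{2} + 3690} = \sqrt{4 \cdot 225 + 3690} = \sqrt{900 + 3690} = \sqrt{4590} = 3 \sqrt{510}$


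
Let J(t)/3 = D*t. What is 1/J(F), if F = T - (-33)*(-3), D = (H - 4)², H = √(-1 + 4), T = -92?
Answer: -19/96837 - 8*√3/96837 ≈ -0.00033930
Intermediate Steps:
H = √3 ≈ 1.7320
D = (-4 + √3)² (D = (√3 - 4)² = (-4 + √3)² ≈ 5.1436)
F = -191 (F = -92 - (-33)*(-3) = -92 - 1*99 = -92 - 99 = -191)
J(t) = 3*t*(4 - √3)² (J(t) = 3*((4 - √3)²*t) = 3*(t*(4 - √3)²) = 3*t*(4 - √3)²)
1/J(F) = 1/(3*(-191)*(4 - √3)²) = 1/(-573*(4 - √3)²) = -1/(573*(4 - √3)²)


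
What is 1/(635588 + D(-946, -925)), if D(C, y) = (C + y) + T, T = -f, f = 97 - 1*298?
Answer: 1/633918 ≈ 1.5775e-6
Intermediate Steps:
f = -201 (f = 97 - 298 = -201)
T = 201 (T = -1*(-201) = 201)
D(C, y) = 201 + C + y (D(C, y) = (C + y) + 201 = 201 + C + y)
1/(635588 + D(-946, -925)) = 1/(635588 + (201 - 946 - 925)) = 1/(635588 - 1670) = 1/633918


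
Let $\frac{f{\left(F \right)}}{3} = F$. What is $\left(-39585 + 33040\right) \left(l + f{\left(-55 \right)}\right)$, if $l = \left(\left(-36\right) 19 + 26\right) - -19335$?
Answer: $-121161040$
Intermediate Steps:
$f{\left(F \right)} = 3 F$
$l = 18677$ ($l = \left(-684 + 26\right) + 19335 = -658 + 19335 = 18677$)
$\left(-39585 + 33040\right) \left(l + f{\left(-55 \right)}\right) = \left(-39585 + 33040\right) \left(18677 + 3 \left(-55\right)\right) = - 6545 \left(18677 - 165\right) = \left(-6545\right) 18512 = -121161040$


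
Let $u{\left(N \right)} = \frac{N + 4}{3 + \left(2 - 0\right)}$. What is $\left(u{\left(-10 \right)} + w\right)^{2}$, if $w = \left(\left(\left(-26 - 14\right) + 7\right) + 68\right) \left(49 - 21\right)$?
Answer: $\frac{23951236}{25} \approx 9.5805 \cdot 10^{5}$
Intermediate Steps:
$w = 980$ ($w = \left(\left(-40 + 7\right) + 68\right) 28 = \left(-33 + 68\right) 28 = 35 \cdot 28 = 980$)
$u{\left(N \right)} = \frac{4}{5} + \frac{N}{5}$ ($u{\left(N \right)} = \frac{4 + N}{3 + \left(2 + 0\right)} = \frac{4 + N}{3 + 2} = \frac{4 + N}{5} = \left(4 + N\right) \frac{1}{5} = \frac{4}{5} + \frac{N}{5}$)
$\left(u{\left(-10 \right)} + w\right)^{2} = \left(\left(\frac{4}{5} + \frac{1}{5} \left(-10\right)\right) + 980\right)^{2} = \left(\left(\frac{4}{5} - 2\right) + 980\right)^{2} = \left(- \frac{6}{5} + 980\right)^{2} = \left(\frac{4894}{5}\right)^{2} = \frac{23951236}{25}$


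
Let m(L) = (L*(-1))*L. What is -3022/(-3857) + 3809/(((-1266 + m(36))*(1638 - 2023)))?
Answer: 427928779/543489870 ≈ 0.78737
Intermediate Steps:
m(L) = -L² (m(L) = (-L)*L = -L²)
-3022/(-3857) + 3809/(((-1266 + m(36))*(1638 - 2023))) = -3022/(-3857) + 3809/(((-1266 - 1*36²)*(1638 - 2023))) = -3022*(-1/3857) + 3809/(((-1266 - 1*1296)*(-385))) = 3022/3857 + 3809/(((-1266 - 1296)*(-385))) = 3022/3857 + 3809/((-2562*(-385))) = 3022/3857 + 3809/986370 = 427928779/543489870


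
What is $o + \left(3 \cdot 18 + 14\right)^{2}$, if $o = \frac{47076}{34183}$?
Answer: $\frac{158109268}{34183} \approx 4625.4$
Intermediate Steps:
$o = \frac{47076}{34183}$ ($o = 47076 \cdot \frac{1}{34183} = \frac{47076}{34183} \approx 1.3772$)
$o + \left(3 \cdot 18 + 14\right)^{2} = \frac{47076}{34183} + \left(3 \cdot 18 + 14\right)^{2} = \frac{47076}{34183} + \left(54 + 14\right)^{2} = \frac{47076}{34183} + 68^{2} = \frac{47076}{34183} + 4624 = \frac{158109268}{34183}$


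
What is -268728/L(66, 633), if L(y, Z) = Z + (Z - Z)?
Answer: -89576/211 ≈ -424.53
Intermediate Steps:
L(y, Z) = Z (L(y, Z) = Z + 0 = Z)
-268728/L(66, 633) = -268728/633 = -268728*1/633 = -89576/211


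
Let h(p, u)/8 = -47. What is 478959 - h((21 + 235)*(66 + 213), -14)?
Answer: 479335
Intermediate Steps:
h(p, u) = -376 (h(p, u) = 8*(-47) = -376)
478959 - h((21 + 235)*(66 + 213), -14) = 478959 - 1*(-376) = 478959 + 376 = 479335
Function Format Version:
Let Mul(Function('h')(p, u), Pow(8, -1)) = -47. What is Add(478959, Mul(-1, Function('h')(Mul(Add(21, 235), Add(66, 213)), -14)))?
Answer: 479335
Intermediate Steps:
Function('h')(p, u) = -376 (Function('h')(p, u) = Mul(8, -47) = -376)
Add(478959, Mul(-1, Function('h')(Mul(Add(21, 235), Add(66, 213)), -14))) = Add(478959, Mul(-1, -376)) = Add(478959, 376) = 479335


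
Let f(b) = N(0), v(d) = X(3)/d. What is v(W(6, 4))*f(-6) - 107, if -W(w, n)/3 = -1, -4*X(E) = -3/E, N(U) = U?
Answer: -107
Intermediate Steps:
X(E) = 3/(4*E) (X(E) = -(-3)/(4*E) = 3/(4*E))
W(w, n) = 3 (W(w, n) = -3*(-1) = 3)
v(d) = 1/(4*d) (v(d) = ((¾)/3)/d = ((¾)*(⅓))/d = 1/(4*d))
f(b) = 0
v(W(6, 4))*f(-6) - 107 = ((¼)/3)*0 - 107 = ((¼)*(⅓))*0 - 107 = (1/12)*0 - 107 = 0 - 107 = -107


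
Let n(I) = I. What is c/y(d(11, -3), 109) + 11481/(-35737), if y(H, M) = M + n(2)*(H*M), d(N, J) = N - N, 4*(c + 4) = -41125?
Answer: -1475261633/15581332 ≈ -94.681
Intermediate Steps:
c = -41141/4 (c = -4 + (¼)*(-41125) = -4 - 41125/4 = -41141/4 ≈ -10285.)
d(N, J) = 0
y(H, M) = M + 2*H*M (y(H, M) = M + 2*(H*M) = M + 2*H*M)
c/y(d(11, -3), 109) + 11481/(-35737) = -41141*1/(109*(1 + 2*0))/4 + 11481/(-35737) = -41141*1/(109*(1 + 0))/4 + 11481*(-1/35737) = -41141/(4*(109*1)) - 11481/35737 = -41141/4/109 - 11481/35737 = -41141/4*1/109 - 11481/35737 = -41141/436 - 11481/35737 = -1475261633/15581332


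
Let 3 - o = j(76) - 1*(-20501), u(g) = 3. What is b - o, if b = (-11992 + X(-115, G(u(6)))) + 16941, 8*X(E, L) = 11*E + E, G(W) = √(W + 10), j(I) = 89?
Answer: 50727/2 ≈ 25364.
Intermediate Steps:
G(W) = √(10 + W)
X(E, L) = 3*E/2 (X(E, L) = (11*E + E)/8 = (12*E)/8 = 3*E/2)
b = 9553/2 (b = (-11992 + (3/2)*(-115)) + 16941 = (-11992 - 345/2) + 16941 = -24329/2 + 16941 = 9553/2 ≈ 4776.5)
o = -20587 (o = 3 - (89 - 1*(-20501)) = 3 - (89 + 20501) = 3 - 1*20590 = 3 - 20590 = -20587)
b - o = 9553/2 - 1*(-20587) = 9553/2 + 20587 = 50727/2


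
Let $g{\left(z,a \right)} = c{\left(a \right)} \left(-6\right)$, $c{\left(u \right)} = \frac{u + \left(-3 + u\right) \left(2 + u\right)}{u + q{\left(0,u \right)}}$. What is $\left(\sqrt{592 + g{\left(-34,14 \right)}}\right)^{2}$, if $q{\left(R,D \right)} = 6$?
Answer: $535$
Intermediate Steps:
$c{\left(u \right)} = \frac{u + \left(-3 + u\right) \left(2 + u\right)}{6 + u}$ ($c{\left(u \right)} = \frac{u + \left(-3 + u\right) \left(2 + u\right)}{u + 6} = \frac{u + \left(-3 + u\right) \left(2 + u\right)}{6 + u}$)
$g{\left(z,a \right)} = - \frac{6 \left(-6 + a^{2}\right)}{6 + a}$ ($g{\left(z,a \right)} = \frac{-6 + a^{2}}{6 + a} \left(-6\right) = - \frac{6 \left(-6 + a^{2}\right)}{6 + a}$)
$\left(\sqrt{592 + g{\left(-34,14 \right)}}\right)^{2} = \left(\sqrt{592 + \frac{6 \left(6 - 14^{2}\right)}{6 + 14}}\right)^{2} = \left(\sqrt{592 + \frac{6 \left(6 - 196\right)}{20}}\right)^{2} = \left(\sqrt{592 + 6 \cdot \frac{1}{20} \left(6 - 196\right)}\right)^{2} = \left(\sqrt{592 + 6 \cdot \frac{1}{20} \left(-190\right)}\right)^{2} = \left(\sqrt{592 - 57}\right)^{2} = \left(\sqrt{535}\right)^{2} = 535$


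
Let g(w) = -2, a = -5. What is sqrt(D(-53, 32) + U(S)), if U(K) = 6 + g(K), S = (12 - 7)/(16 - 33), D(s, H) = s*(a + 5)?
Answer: 2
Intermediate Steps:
D(s, H) = 0 (D(s, H) = s*(-5 + 5) = s*0 = 0)
S = -5/17 (S = 5/(-17) = 5*(-1/17) = -5/17 ≈ -0.29412)
U(K) = 4 (U(K) = 6 - 2 = 4)
sqrt(D(-53, 32) + U(S)) = sqrt(0 + 4) = sqrt(4) = 2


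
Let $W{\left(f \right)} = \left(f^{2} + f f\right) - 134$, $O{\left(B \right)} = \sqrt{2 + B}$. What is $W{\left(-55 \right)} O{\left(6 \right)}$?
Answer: $11832 \sqrt{2} \approx 16733.0$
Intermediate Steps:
$W{\left(f \right)} = -134 + 2 f^{2}$ ($W{\left(f \right)} = \left(f^{2} + f^{2}\right) - 134 = 2 f^{2} - 134 = -134 + 2 f^{2}$)
$W{\left(-55 \right)} O{\left(6 \right)} = \left(-134 + 2 \left(-55\right)^{2}\right) \sqrt{2 + 6} = \left(-134 + 2 \cdot 3025\right) \sqrt{8} = \left(-134 + 6050\right) 2 \sqrt{2} = 5916 \cdot 2 \sqrt{2} = 11832 \sqrt{2}$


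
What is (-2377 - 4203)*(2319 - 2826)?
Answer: 3336060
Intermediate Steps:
(-2377 - 4203)*(2319 - 2826) = -6580*(-507) = 3336060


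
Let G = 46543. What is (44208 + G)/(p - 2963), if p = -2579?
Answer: -90751/5542 ≈ -16.375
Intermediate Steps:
(44208 + G)/(p - 2963) = (44208 + 46543)/(-2579 - 2963) = 90751/(-5542) = 90751*(-1/5542) = -90751/5542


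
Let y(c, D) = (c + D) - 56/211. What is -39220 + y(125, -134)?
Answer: -8277375/211 ≈ -39229.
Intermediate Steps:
y(c, D) = -56/211 + D + c (y(c, D) = (D + c) - 56*1/211 = (D + c) - 56/211 = -56/211 + D + c)
-39220 + y(125, -134) = -39220 + (-56/211 - 134 + 125) = -39220 - 1955/211 = -8277375/211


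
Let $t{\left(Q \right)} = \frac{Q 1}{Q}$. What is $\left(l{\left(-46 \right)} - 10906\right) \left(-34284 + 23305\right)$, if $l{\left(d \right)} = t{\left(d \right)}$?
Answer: $119725995$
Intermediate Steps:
$t{\left(Q \right)} = 1$ ($t{\left(Q \right)} = \frac{Q}{Q} = 1$)
$l{\left(d \right)} = 1$
$\left(l{\left(-46 \right)} - 10906\right) \left(-34284 + 23305\right) = \left(1 - 10906\right) \left(-34284 + 23305\right) = \left(-10905\right) \left(-10979\right) = 119725995$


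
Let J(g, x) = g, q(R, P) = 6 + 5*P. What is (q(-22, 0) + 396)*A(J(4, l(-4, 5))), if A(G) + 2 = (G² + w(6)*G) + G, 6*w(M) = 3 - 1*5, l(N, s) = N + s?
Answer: 6700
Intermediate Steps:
w(M) = -⅓ (w(M) = (3 - 1*5)/6 = (3 - 5)/6 = (⅙)*(-2) = -⅓)
A(G) = -2 + G² + 2*G/3 (A(G) = -2 + ((G² - G/3) + G) = -2 + (G² + 2*G/3) = -2 + G² + 2*G/3)
(q(-22, 0) + 396)*A(J(4, l(-4, 5))) = ((6 + 5*0) + 396)*(-2 + 4² + (⅔)*4) = ((6 + 0) + 396)*(-2 + 16 + 8/3) = (6 + 396)*(50/3) = 402*(50/3) = 6700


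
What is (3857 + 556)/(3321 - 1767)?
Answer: 1471/518 ≈ 2.8398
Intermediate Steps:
(3857 + 556)/(3321 - 1767) = 4413/1554 = 4413*(1/1554) = 1471/518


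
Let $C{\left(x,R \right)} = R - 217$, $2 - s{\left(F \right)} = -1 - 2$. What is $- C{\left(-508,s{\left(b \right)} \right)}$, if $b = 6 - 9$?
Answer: $212$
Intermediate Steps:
$b = -3$ ($b = 6 - 9 = -3$)
$s{\left(F \right)} = 5$ ($s{\left(F \right)} = 2 - \left(-1 - 2\right) = 2 - -3 = 2 + 3 = 5$)
$C{\left(x,R \right)} = -217 + R$
$- C{\left(-508,s{\left(b \right)} \right)} = - (-217 + 5) = \left(-1\right) \left(-212\right) = 212$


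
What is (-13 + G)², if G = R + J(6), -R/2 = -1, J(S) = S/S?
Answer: 100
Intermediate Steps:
J(S) = 1
R = 2 (R = -2*(-1) = 2)
G = 3 (G = 2 + 1 = 3)
(-13 + G)² = (-13 + 3)² = (-10)² = 100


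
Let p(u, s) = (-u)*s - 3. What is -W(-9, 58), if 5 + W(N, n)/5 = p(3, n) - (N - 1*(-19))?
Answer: 960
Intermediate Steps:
p(u, s) = -3 - s*u (p(u, s) = -s*u - 3 = -3 - s*u)
W(N, n) = -135 - 15*n - 5*N (W(N, n) = -25 + 5*((-3 - 1*n*3) - (N - 1*(-19))) = -25 + 5*((-3 - 3*n) - (N + 19)) = -25 + 5*((-3 - 3*n) - (19 + N)) = -25 + 5*((-3 - 3*n) + (-19 - N)) = -25 + 5*(-22 - N - 3*n) = -25 + (-110 - 15*n - 5*N) = -135 - 15*n - 5*N)
-W(-9, 58) = -(-135 - 15*58 - 5*(-9)) = -(-135 - 870 + 45) = -1*(-960) = 960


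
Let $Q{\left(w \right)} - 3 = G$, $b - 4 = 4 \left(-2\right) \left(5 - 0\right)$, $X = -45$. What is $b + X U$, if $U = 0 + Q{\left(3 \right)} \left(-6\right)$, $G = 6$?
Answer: $2394$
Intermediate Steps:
$b = -36$ ($b = 4 + 4 \left(-2\right) \left(5 - 0\right) = 4 - 8 \left(5 + 0\right) = 4 - 40 = -36$)
$Q{\left(w \right)} = 9$ ($Q{\left(w \right)} = 3 + 6 = 9$)
$U = -54$ ($U = 0 + 9 \left(-6\right) = 0 - 54 = -54$)
$b + X U = -36 - -2430 = -36 + 2430 = 2394$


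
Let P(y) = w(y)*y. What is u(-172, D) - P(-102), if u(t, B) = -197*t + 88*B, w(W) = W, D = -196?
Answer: 6232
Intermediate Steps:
P(y) = y² (P(y) = y*y = y²)
u(-172, D) - P(-102) = (-197*(-172) + 88*(-196)) - 1*(-102)² = (33884 - 17248) - 1*10404 = 16636 - 10404 = 6232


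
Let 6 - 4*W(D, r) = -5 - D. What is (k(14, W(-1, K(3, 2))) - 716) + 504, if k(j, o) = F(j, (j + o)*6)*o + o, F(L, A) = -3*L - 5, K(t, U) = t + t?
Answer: -327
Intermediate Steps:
K(t, U) = 2*t
F(L, A) = -5 - 3*L
W(D, r) = 11/4 + D/4 (W(D, r) = 3/2 - (-5 - D)/4 = 3/2 + (5/4 + D/4) = 11/4 + D/4)
k(j, o) = o + o*(-5 - 3*j) (k(j, o) = (-5 - 3*j)*o + o = o*(-5 - 3*j) + o = o + o*(-5 - 3*j))
(k(14, W(-1, K(3, 2))) - 716) + 504 = (-(11/4 + (1/4)*(-1))*(4 + 3*14) - 716) + 504 = (-(11/4 - 1/4)*(4 + 42) - 716) + 504 = (-1*5/2*46 - 716) + 504 = (-115 - 716) + 504 = -831 + 504 = -327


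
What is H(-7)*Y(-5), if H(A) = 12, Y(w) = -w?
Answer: 60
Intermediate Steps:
H(-7)*Y(-5) = 12*(-1*(-5)) = 12*5 = 60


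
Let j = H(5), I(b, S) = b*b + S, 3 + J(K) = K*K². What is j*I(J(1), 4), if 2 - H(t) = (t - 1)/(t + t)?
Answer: 64/5 ≈ 12.800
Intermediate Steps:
H(t) = 2 - (-1 + t)/(2*t) (H(t) = 2 - (t - 1)/(t + t) = 2 - (-1 + t)/(2*t))
J(K) = -3 + K³ (J(K) = -3 + K*K² = -3 + K³)
I(b, S) = S + b² (I(b, S) = b² + S = S + b²)
j = 8/5 (j = (½)*(1 + 3*5)/5 = (½)*(⅕)*(1 + 15) = (½)*(⅕)*16 = 8/5 ≈ 1.6000)
j*I(J(1), 4) = 8*(4 + (-3 + 1³)²)/5 = 8*(4 + (-3 + 1)²)/5 = 8*(4 + (-2)²)/5 = 8*(4 + 4)/5 = (8/5)*8 = 64/5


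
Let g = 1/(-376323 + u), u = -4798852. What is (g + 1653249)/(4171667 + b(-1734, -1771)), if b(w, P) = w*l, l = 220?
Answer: 8555852893574/19614881007725 ≈ 0.43619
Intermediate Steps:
g = -1/5175175 (g = 1/(-376323 - 4798852) = 1/(-5175175) = -1/5175175 ≈ -1.9323e-7)
b(w, P) = 220*w (b(w, P) = w*220 = 220*w)
(g + 1653249)/(4171667 + b(-1734, -1771)) = (-1/5175175 + 1653249)/(4171667 + 220*(-1734)) = 8555852893574/(5175175*(4171667 - 381480)) = (8555852893574/5175175)/3790187 = (8555852893574/5175175)*(1/3790187) = 8555852893574/19614881007725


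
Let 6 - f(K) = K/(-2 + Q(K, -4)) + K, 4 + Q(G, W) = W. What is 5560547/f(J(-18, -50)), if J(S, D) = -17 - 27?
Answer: 27802735/228 ≈ 1.2194e+5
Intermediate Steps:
J(S, D) = -44
Q(G, W) = -4 + W
f(K) = 6 - 9*K/10 (f(K) = 6 - (K/(-2 + (-4 - 4)) + K) = 6 - (K/(-2 - 8) + K) = 6 - (K/(-10) + K) = 6 - (-K/10 + K) = 6 - 9*K/10)
5560547/f(J(-18, -50)) = 5560547/(6 - 9/10*(-44)) = 5560547/(6 + 198/5) = 5560547/(228/5) = 5560547*(5/228) = 27802735/228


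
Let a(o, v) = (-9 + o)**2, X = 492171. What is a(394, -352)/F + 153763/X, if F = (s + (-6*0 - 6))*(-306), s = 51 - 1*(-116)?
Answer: -3113178977/1154633166 ≈ -2.6963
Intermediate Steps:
s = 167 (s = 51 + 116 = 167)
F = -49266 (F = (167 + (-6*0 - 6))*(-306) = (167 + (0 - 6))*(-306) = (167 - 6)*(-306) = 161*(-306) = -49266)
a(394, -352)/F + 153763/X = (-9 + 394)**2/(-49266) + 153763/492171 = 385**2*(-1/49266) + 153763*(1/492171) = 148225*(-1/49266) + 153763/492171 = -21175/7038 + 153763/492171 = -3113178977/1154633166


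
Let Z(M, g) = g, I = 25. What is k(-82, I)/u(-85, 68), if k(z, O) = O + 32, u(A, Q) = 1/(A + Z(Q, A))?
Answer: -9690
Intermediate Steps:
u(A, Q) = 1/(2*A) (u(A, Q) = 1/(A + A) = 1/(2*A))
k(z, O) = 32 + O
k(-82, I)/u(-85, 68) = (32 + 25)/(((1/2)/(-85))) = 57/(((1/2)*(-1/85))) = 57/(-1/170) = 57*(-170) = -9690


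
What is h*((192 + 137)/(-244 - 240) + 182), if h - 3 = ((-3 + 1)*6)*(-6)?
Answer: 6581925/484 ≈ 13599.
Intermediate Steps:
h = 75 (h = 3 + ((-3 + 1)*6)*(-6) = 3 - 2*6*(-6) = 3 - 12*(-6) = 3 + 72 = 75)
h*((192 + 137)/(-244 - 240) + 182) = 75*((192 + 137)/(-244 - 240) + 182) = 75*(329/(-484) + 182) = 75*(329*(-1/484) + 182) = 75*(-329/484 + 182) = 75*(87759/484) = 6581925/484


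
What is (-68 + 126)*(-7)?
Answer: -406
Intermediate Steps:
(-68 + 126)*(-7) = 58*(-7) = -406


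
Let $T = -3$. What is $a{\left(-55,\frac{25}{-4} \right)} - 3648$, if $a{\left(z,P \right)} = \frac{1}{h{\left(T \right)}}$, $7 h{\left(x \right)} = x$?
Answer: $- \frac{10951}{3} \approx -3650.3$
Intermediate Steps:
$h{\left(x \right)} = \frac{x}{7}$
$a{\left(z,P \right)} = - \frac{7}{3}$ ($a{\left(z,P \right)} = \frac{1}{\frac{1}{7} \left(-3\right)} = \frac{1}{- \frac{3}{7}} = - \frac{7}{3}$)
$a{\left(-55,\frac{25}{-4} \right)} - 3648 = - \frac{7}{3} - 3648 = - \frac{10951}{3}$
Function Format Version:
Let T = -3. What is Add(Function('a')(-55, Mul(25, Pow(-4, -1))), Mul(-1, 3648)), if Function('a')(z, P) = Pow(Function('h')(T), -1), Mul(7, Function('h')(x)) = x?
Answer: Rational(-10951, 3) ≈ -3650.3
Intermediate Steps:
Function('h')(x) = Mul(Rational(1, 7), x)
Function('a')(z, P) = Rational(-7, 3) (Function('a')(z, P) = Pow(Mul(Rational(1, 7), -3), -1) = Pow(Rational(-3, 7), -1) = Rational(-7, 3))
Add(Function('a')(-55, Mul(25, Pow(-4, -1))), Mul(-1, 3648)) = Add(Rational(-7, 3), Mul(-1, 3648)) = Add(Rational(-7, 3), -3648) = Rational(-10951, 3)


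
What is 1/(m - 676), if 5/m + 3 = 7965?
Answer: -7962/5382307 ≈ -0.0014793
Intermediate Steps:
m = 5/7962 (m = 5/(-3 + 7965) = 5/7962 ≈ 0.00062798)
1/(m - 676) = 1/(5/7962 - 676) = 1/(-5382307/7962) = -7962/5382307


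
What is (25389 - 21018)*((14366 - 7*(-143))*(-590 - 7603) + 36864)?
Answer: -550155770757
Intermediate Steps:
(25389 - 21018)*((14366 - 7*(-143))*(-590 - 7603) + 36864) = 4371*((14366 + 1001)*(-8193) + 36864) = 4371*(15367*(-8193) + 36864) = 4371*(-125901831 + 36864) = 4371*(-125864967) = -550155770757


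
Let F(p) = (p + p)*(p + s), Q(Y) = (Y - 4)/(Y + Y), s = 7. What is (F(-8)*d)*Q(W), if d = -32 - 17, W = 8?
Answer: -196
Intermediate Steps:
d = -49
Q(Y) = (-4 + Y)/(2*Y) (Q(Y) = (-4 + Y)/((2*Y)) = (-4 + Y)*(1/(2*Y)) = (-4 + Y)/(2*Y))
F(p) = 2*p*(7 + p) (F(p) = (p + p)*(p + 7) = (2*p)*(7 + p) = 2*p*(7 + p))
(F(-8)*d)*Q(W) = ((2*(-8)*(7 - 8))*(-49))*((1/2)*(-4 + 8)/8) = ((2*(-8)*(-1))*(-49))*((1/2)*(1/8)*4) = (16*(-49))*(1/4) = -784*1/4 = -196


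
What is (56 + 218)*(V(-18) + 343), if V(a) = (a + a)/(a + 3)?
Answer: 473198/5 ≈ 94640.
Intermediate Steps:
V(a) = 2*a/(3 + a) (V(a) = (2*a)/(3 + a) = 2*a/(3 + a))
(56 + 218)*(V(-18) + 343) = (56 + 218)*(2*(-18)/(3 - 18) + 343) = 274*(2*(-18)/(-15) + 343) = 274*(2*(-18)*(-1/15) + 343) = 274*(12/5 + 343) = 274*(1727/5) = 473198/5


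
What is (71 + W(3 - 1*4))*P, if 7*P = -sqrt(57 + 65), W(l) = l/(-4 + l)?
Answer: -356*sqrt(122)/35 ≈ -112.35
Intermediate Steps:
P = -sqrt(122)/7 (P = (-sqrt(57 + 65))/7 = (-sqrt(122))/7 = -sqrt(122)/7 ≈ -1.5779)
(71 + W(3 - 1*4))*P = (71 + (3 - 1*4)/(-4 + (3 - 1*4)))*(-sqrt(122)/7) = (71 + (3 - 4)/(-4 + (3 - 4)))*(-sqrt(122)/7) = (71 - 1/(-4 - 1))*(-sqrt(122)/7) = (71 - 1/(-5))*(-sqrt(122)/7) = (71 - 1*(-1/5))*(-sqrt(122)/7) = (71 + 1/5)*(-sqrt(122)/7) = 356*(-sqrt(122)/7)/5 = -356*sqrt(122)/35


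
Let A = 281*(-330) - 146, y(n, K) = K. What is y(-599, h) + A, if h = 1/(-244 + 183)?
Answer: -5665437/61 ≈ -92876.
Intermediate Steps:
h = -1/61 (h = 1/(-61) = -1/61 ≈ -0.016393)
A = -92876 (A = -92730 - 146 = -92876)
y(-599, h) + A = -1/61 - 92876 = -5665437/61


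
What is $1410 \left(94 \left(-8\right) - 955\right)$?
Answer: $-2406870$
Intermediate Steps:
$1410 \left(94 \left(-8\right) - 955\right) = 1410 \left(-752 - 955\right) = 1410 \left(-1707\right) = -2406870$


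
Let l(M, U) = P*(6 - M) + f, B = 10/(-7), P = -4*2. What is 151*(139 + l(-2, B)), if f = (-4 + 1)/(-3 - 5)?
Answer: 91053/8 ≈ 11382.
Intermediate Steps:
P = -8
B = -10/7 (B = 10*(-1/7) = -10/7 ≈ -1.4286)
f = 3/8 (f = -3/(-8) = -3*(-1/8) = 3/8 ≈ 0.37500)
l(M, U) = -381/8 + 8*M (l(M, U) = -8*(6 - M) + 3/8 = (-48 + 8*M) + 3/8 = -381/8 + 8*M)
151*(139 + l(-2, B)) = 151*(139 + (-381/8 + 8*(-2))) = 151*(139 + (-381/8 - 16)) = 151*(139 - 509/8) = 151*(603/8) = 91053/8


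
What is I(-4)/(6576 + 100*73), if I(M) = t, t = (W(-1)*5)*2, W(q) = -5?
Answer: -25/6938 ≈ -0.0036033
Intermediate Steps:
t = -50 (t = -5*5*2 = -25*2 = -50)
I(M) = -50
I(-4)/(6576 + 100*73) = -50/(6576 + 100*73) = -50/(6576 + 7300) = -50/13876 = (1/13876)*(-50) = -25/6938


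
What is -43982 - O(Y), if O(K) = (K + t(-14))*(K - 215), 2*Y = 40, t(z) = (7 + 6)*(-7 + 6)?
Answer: -42617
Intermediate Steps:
t(z) = -13 (t(z) = 13*(-1) = -13)
Y = 20 (Y = (½)*40 = 20)
O(K) = (-215 + K)*(-13 + K) (O(K) = (K - 13)*(K - 215) = (-13 + K)*(-215 + K) = (-215 + K)*(-13 + K))
-43982 - O(Y) = -43982 - (2795 + 20² - 228*20) = -43982 - (2795 + 400 - 4560) = -43982 - 1*(-1365) = -43982 + 1365 = -42617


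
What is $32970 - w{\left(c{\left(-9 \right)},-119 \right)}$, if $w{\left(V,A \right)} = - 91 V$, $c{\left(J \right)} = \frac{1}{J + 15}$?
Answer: $\frac{197911}{6} \approx 32985.0$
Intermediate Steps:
$c{\left(J \right)} = \frac{1}{15 + J}$
$32970 - w{\left(c{\left(-9 \right)},-119 \right)} = 32970 - - \frac{91}{15 - 9} = 32970 - - \frac{91}{6} = 32970 + \frac{91}{6} = \frac{197911}{6}$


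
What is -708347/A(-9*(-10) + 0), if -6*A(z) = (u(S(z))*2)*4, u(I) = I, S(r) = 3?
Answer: 708347/4 ≈ 1.7709e+5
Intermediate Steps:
A(z) = -4 (A(z) = -3*2*4/6 = -4)
-708347/A(-9*(-10) + 0) = -708347/(-4) = -708347*(-¼) = 708347/4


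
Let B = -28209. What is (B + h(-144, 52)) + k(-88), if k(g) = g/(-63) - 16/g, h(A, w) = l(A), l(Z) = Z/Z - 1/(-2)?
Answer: -39093407/1386 ≈ -28206.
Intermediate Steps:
l(Z) = 3/2 (l(Z) = 1 - 1*(-1/2) = 1 + 1/2 = 3/2)
h(A, w) = 3/2
k(g) = -16/g - g/63 (k(g) = g*(-1/63) - 16/g = -g/63 - 16/g = -16/g - g/63)
(B + h(-144, 52)) + k(-88) = (-28209 + 3/2) + (-16/(-88) - 1/63*(-88)) = -56415/2 + (-16*(-1/88) + 88/63) = -56415/2 + (2/11 + 88/63) = -56415/2 + 1094/693 = -39093407/1386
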